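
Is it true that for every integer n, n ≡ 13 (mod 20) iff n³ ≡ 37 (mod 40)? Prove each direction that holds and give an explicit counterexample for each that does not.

(⇒) fails; (⇐) holds.

(→) This fails: take n = 33. Then 33 ≡ 13 (mod 20), but 33³ = 35937 ≡ 17 (mod 40), not 37.

(←) Conversely, the residues r modulo 40 with r³ ≡ 37 (mod 40) are exactly {13}, and each is ≡ 13 (mod 20).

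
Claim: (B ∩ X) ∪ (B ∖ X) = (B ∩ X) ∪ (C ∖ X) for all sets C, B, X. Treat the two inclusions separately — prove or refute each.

(⟹) This inclusion fails. Take C = ∅, B = {1}, X = ∅; then 1 ∈ (B ∩ X) ∪ (B ∖ X) but 1 ∉ (B ∩ X) ∪ (C ∖ X).

(⟸) This inclusion fails. Take C = {1}, B = ∅, X = ∅; then 1 ∈ (B ∩ X) ∪ (C ∖ X) but 1 ∉ (B ∩ X) ∪ (B ∖ X).

Both inclusions fail.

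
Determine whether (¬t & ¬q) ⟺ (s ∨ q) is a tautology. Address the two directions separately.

Neither implication holds.

Forward direction. This fails. Under t = F, q = F, s = F, the left side is true but the right side is false.

Converse. This fails. Under t = F, q = T, s = F, the left side is false but the right side is true.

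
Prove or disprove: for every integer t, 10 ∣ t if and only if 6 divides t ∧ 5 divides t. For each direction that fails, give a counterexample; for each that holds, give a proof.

(⇒) This fails: take t = 10. Certainly 10 ∣ 10, but 6 ∤ 10.

(⇐) Suppose 6 ∣ t and 5 ∣ t. Any common multiple of 6 and 5 is a multiple of their lcm; here gcd(6, 5) = 1, so lcm(6, 5) = 6·5 = 30, so 30 ∣ t. Since 10 ∣ 30, it follows that 10 ∣ t.

Only the converse holds.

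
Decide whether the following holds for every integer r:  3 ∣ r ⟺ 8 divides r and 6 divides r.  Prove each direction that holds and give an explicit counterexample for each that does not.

Only the reverse direction holds.

[⇒] This fails: take r = 3. Certainly 3 ∣ 3, but 8 ∤ 3.

[⇐] Suppose 8 ∣ r and 6 ∣ r. Any common multiple of 8 and 6 is a multiple of their lcm; here lcm(8, 6) = 8·6/gcd(8, 6) = 48/2 = 24, so 24 ∣ r. Since 3 ∣ 24, it follows that 3 ∣ r.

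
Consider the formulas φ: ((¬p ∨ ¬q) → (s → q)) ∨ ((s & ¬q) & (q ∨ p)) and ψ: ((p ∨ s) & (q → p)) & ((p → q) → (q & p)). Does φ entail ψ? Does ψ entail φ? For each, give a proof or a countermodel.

(→) This fails. Under q = F, s = F, p = F, the left side is true but the right side is false.

(←) Assume the antecedent. If q is true, the consequent reduces to true regardless of the other variables. If q is false, the antecedent forces (q = F, s = F, p = T) or (q = F, s = T, p = T), and the consequent holds there. Either way the consequent holds.

Only the converse holds.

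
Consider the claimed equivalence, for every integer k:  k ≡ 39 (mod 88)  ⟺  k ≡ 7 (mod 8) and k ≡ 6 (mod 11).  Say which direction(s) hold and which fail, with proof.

Both directions hold; the statement is true.

Forward direction. Suppose k ≡ 39 (mod 88); write k = 88j + 39. Since 8 ∣ 88, reducing mod 8 gives k ≡ 39 ≡ 7 (mod 8); since 11 ∣ 88, reducing mod 11 gives k ≡ 39 ≡ 6 (mod 11).

Converse. If k ≡ 7 (mod 8) and k ≡ 6 (mod 11), then by the Chinese remainder theorem k ≡ 39 (mod 88). This is exactly k ≡ 39 (mod 88).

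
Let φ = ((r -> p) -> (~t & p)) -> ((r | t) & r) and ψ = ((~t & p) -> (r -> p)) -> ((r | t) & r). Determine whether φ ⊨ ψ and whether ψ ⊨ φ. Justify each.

The forward direction fails; the converse holds.

(⇒) This fails. Under t = F, r = F, p = F, the left side is true but the right side is false.

(⇐) Assume the antecedent. If t is true, the consequent reduces to true regardless of the other variables. If t is false, the antecedent forces (t = F, r = T, p = F) or (t = F, r = T, p = T), and the consequent holds there. Either way the consequent holds.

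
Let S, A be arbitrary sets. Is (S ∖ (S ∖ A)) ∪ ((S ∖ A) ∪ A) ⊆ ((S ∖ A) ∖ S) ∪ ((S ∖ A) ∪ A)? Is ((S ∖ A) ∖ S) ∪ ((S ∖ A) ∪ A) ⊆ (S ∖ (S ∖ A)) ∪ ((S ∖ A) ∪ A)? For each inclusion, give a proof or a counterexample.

Both inclusions hold; the sets are equal.

(⟸) Let x ∈ ((S ∖ A) ∖ S) ∪ ((S ∖ A) ∪ A). Then either x ∈ S and x ∉ A; or x ∈ A and x ∉ S; or x ∈ S ∩ A. In each case x ∈ (S ∖ (S ∖ A)) ∪ ((S ∖ A) ∪ A), so ((S ∖ A) ∖ S) ∪ ((S ∖ A) ∪ A) ⊆ (S ∖ (S ∖ A)) ∪ ((S ∖ A) ∪ A).

(⟹) Let x ∈ (S ∖ (S ∖ A)) ∪ ((S ∖ A) ∪ A). Then either x ∈ S and x ∉ A; or x ∈ A and x ∉ S; or x ∈ S ∩ A. In each case x ∈ ((S ∖ A) ∖ S) ∪ ((S ∖ A) ∪ A), so (S ∖ (S ∖ A)) ∪ ((S ∖ A) ∪ A) ⊆ ((S ∖ A) ∖ S) ∪ ((S ∖ A) ∪ A).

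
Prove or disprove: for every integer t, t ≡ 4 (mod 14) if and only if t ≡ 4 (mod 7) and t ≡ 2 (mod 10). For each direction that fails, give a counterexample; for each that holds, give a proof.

(⟹) This fails: t = 4 gives 4 ≡ 4 (mod 14) but 4 ≡ 4 (mod 10), so the conjunction on the right does not hold.

(⟸) Conversely, if t ≡ 4 (mod 7) and t ≡ 2 (mod 10), then by the Chinese remainder theorem t ≡ 32 (mod 70). Since 32 ≡ 4 (mod 14) and 14 ∣ 70, we get t ≡ 4 (mod 14).

Only the reverse direction holds.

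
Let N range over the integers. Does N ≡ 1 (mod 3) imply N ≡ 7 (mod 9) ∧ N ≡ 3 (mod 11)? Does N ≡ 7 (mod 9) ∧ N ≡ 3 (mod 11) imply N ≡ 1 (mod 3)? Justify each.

(⟹) This fails: N = 1 gives 1 ≡ 1 (mod 3) but 1 ≡ 1 (mod 9), so the conjunction on the right does not hold.

(⟸) Conversely, if N ≡ 7 (mod 9) and N ≡ 3 (mod 11), then by the Chinese remainder theorem N ≡ 25 (mod 99). Since 25 ≡ 1 (mod 3) and 3 ∣ 99, we get N ≡ 1 (mod 3).

Only the reverse direction holds.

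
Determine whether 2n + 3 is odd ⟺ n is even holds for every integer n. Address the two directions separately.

Only the converse holds.

(⇒) This fails: take n = 7. Then 2n + 3 = 17, which is odd, yet n = 7 is odd, not even.

(⇐) Suppose n is even. Since 2 is even, 2n is even for every n, so 2n + 3 has the same parity as 3, which is odd. Hence 2n + 3 is odd.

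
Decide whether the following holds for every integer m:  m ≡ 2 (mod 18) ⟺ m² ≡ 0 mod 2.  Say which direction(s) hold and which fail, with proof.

[⇒] Suppose m ≡ 2 (mod 18). Then m² ≡ 2² = 4 (mod 18), and since 2 ∣ 18, also m² ≡ 0 (mod 2).

[⇐] This fails: take m = 0. Then 0² = 0 ≡ 0 (mod 2), yet 0 ≡ 0 (mod 18), not 2.

Not equivalent: only (⇒) holds.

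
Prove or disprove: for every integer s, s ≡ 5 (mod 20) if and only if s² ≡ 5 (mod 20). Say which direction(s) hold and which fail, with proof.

(⟹) Suppose s ≡ 5 (mod 20). Write s = 20j + 5. Then (20j + 5)² = 400j² + 200j + 25 = 20(20j² + 10j + 1) + 5, so s² ≡ 5 (mod 20).

(⟸) This fails: take s = 15. Then 15² = 225 ≡ 5 (mod 20), yet 15 ≡ 15 (mod 20), not 5.

Only the forward direction holds.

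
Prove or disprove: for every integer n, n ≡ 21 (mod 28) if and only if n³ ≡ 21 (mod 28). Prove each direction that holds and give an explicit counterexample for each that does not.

[⇐] Suppose n³ ≡ 21 (mod 28). The only residue r in {0, …, 27} with r³ ≡ 21 (mod 28) is r = 21, so n ≡ 21 (mod 28).

[⇒] Suppose n ≡ 21 (mod 28). Write n = 28j + 21. Then (28j + 21)³ = 21952j³ + 49392j² + 37044j + 9261 = 28(784j³ + 1764j² + 1323j + 330) + 21, so n³ ≡ 21 (mod 28).

Both implications hold.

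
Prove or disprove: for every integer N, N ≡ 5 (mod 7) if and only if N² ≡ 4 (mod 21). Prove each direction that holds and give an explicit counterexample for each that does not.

[⇒] This fails: take N = 12. Then 12 ≡ 5 (mod 7), but 12² = 144 ≡ 18 (mod 21), not 4.

[⇐] This fails: take N = 2. Then 2² = 4 ≡ 4 (mod 21), yet 2 ≡ 2 (mod 7), not 5.

Both directions fail.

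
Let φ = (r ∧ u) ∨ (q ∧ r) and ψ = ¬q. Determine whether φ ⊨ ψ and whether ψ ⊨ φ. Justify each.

(⟹) This fails. Under u = F, q = T, r = T, the left side is true but the right side is false.

(⟸) This fails. Under u = F, q = F, r = F, the left side is false but the right side is true.

Neither implication holds.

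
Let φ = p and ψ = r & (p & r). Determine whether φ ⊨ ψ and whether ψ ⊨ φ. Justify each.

Only the reverse direction holds.

(⟹) This fails. Under r = F, p = T, the left side is true but the right side is false.

(⟸) Assume the antecedent. If r is true, the antecedent forces (r = T, p = T), and p holds there. If r is false, the antecedent cannot hold. Either way p holds.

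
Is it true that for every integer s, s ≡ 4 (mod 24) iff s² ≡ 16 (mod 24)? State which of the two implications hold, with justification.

(⟹) Suppose s ≡ 4 (mod 24). Write s = 24j + 4. Then (24j + 4)² = 576j² + 192j + 16 = 24(24j² + 8j) + 16, so s² ≡ 16 (mod 24).

(⟸) This fails: take s = 8. Then 8² = 64 ≡ 16 (mod 24), yet 8 ≡ 8 (mod 24), not 4.

(⇒) holds; (⇐) fails.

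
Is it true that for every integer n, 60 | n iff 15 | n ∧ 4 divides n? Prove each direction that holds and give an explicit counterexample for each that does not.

The biconditional holds.

Converse. Suppose 15 ∣ n and 4 ∣ n. Any common multiple of 15 and 4 is a multiple of their lcm; here gcd(15, 4) = 1, so lcm(15, 4) = 15·4 = 60, so 60 ∣ n.

Forward direction. If 60 ∣ n, write n = 60q. Since 60 = 4·15, n = 15·(4q), so 15 ∣ n; and since 60 = 15·4, n = 4·(15q), so 4 ∣ n.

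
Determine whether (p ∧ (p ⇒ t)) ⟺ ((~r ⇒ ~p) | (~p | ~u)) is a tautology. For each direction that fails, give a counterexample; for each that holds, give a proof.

(⇒) This fails. Under t = T, r = F, u = T, p = T, the left side is true but the right side is false.

(⇐) This fails. Under t = F, r = F, u = F, p = F, the left side is false but the right side is true.

Neither implication holds.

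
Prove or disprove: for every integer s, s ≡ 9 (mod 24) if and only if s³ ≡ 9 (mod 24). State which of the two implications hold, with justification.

The biconditional holds.

(→) Suppose s ≡ 9 (mod 24). Write s = 24j + 9. Then (24j + 9)³ = 13824j³ + 15552j² + 5832j + 729 = 24(576j³ + 648j² + 243j + 30) + 9, so s³ ≡ 9 (mod 24).

(←) Conversely, suppose s³ ≡ 9 (mod 24). The only residue r in {0, …, 23} with r³ ≡ 9 (mod 24) is r = 9, so s ≡ 9 (mod 24).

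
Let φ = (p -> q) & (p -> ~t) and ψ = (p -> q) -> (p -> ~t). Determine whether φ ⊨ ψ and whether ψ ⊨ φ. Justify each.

Only the forward direction holds.

Forward direction. Assume the antecedent. If p is true, the antecedent forces (p = T, q = T, t = F), and (p -> q) -> (p -> ~t) holds there. If p is false, (p -> q) -> (p -> ~t) reduces to true regardless of the other variables. Either way (p -> q) -> (p -> ~t) holds.

Converse. This fails. Under p = T, q = F, t = F, the left side is false but the right side is true.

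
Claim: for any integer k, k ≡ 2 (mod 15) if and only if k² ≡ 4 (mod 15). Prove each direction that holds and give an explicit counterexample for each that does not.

(⇒) holds; (⇐) fails.

(⇐) This fails: take k = 7. Then 7² = 49 ≡ 4 (mod 15), yet 7 ≡ 7 (mod 15), not 2.

(⇒) Suppose k ≡ 2 (mod 15). Write k = 15j + 2. Then (15j + 2)² = 225j² + 60j + 4 = 15(15j² + 4j) + 4, so k² ≡ 4 (mod 15).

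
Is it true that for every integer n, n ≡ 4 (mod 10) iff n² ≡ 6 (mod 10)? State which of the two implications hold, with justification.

[⇐] This fails: take n = 6. Then 6² = 36 ≡ 6 (mod 10), yet 6 ≡ 6 (mod 10), not 4.

[⇒] Suppose n ≡ 4 (mod 10). Write n = 10j + 4. Then (10j + 4)² = 100j² + 80j + 16 = 10(10j² + 8j + 1) + 6, so n² ≡ 6 (mod 10).

(⇒) holds; (⇐) fails.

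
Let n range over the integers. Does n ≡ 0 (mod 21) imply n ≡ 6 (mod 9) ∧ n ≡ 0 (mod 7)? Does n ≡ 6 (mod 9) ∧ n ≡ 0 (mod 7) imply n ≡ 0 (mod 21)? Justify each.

[⇒] This fails: n = 0 gives 0 ≡ 0 (mod 21) but 0 ≡ 0 (mod 9), so the conjunction on the right does not hold.

[⇐] Conversely, if n ≡ 6 (mod 9) and n ≡ 0 (mod 7), then by the Chinese remainder theorem n ≡ 42 (mod 63). Since 42 ≡ 0 (mod 21) and 21 ∣ 63, we get n ≡ 0 (mod 21).

(⇒) fails; (⇐) holds.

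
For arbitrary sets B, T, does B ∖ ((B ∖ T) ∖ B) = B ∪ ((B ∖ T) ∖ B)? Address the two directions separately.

The two sets are equal.

(⊇) Let x ∈ B ∪ ((B ∖ T) ∖ B). Then either x ∈ B and x ∉ T; or x ∈ B ∩ T. In each case x ∈ B ∖ ((B ∖ T) ∖ B), so B ∪ ((B ∖ T) ∖ B) ⊆ B ∖ ((B ∖ T) ∖ B).

(⊆) Let x ∈ B ∖ ((B ∖ T) ∖ B). Then either x ∈ B and x ∉ T; or x ∈ B ∩ T. In each case x ∈ B ∪ ((B ∖ T) ∖ B), so B ∖ ((B ∖ T) ∖ B) ⊆ B ∪ ((B ∖ T) ∖ B).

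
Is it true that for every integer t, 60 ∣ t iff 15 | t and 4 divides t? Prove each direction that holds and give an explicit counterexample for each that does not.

Both directions hold; the statement is true.

(⟹) If 60 ∣ t, write t = 60q. Since 60 = 4·15, t = 15·(4q), so 15 ∣ t; and since 60 = 15·4, t = 4·(15q), so 4 ∣ t.

(⟸) Suppose 15 ∣ t and 4 ∣ t. Any common multiple of 15 and 4 is a multiple of their lcm; here gcd(15, 4) = 1, so lcm(15, 4) = 15·4 = 60, so 60 ∣ t.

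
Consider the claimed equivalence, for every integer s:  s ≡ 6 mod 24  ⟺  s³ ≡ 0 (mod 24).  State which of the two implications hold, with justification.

(⇒) Suppose s ≡ 6 mod 24. Write s = 24j + 6. Then (24j + 6)³ = 13824j³ + 10368j² + 2592j + 216 = 24(576j³ + 432j² + 108j + 9) + 0, so s³ ≡ 0 (mod 24).

(⇐) This fails: take s = 0. Then 0³ = 0 ≡ 0 (mod 24), yet 0 ≡ 0 (mod 24), not 6.

Only the forward implication holds.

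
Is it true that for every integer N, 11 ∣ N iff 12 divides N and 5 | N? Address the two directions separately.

Forward direction. This fails: take N = 11. Certainly 11 ∣ 11, but 12 ∤ 11.

Converse. This fails: take N = 60. Both 12 ∣ 60 and 5 ∣ 60, yet 60 is not a multiple of 11 (since 60 = 5·11 + 5), so 11 ∤ 60.

Neither implication holds.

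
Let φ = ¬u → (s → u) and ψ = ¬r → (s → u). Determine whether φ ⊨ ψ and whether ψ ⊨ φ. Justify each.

Not equivalent: only (⇒) holds.

(⟸) This fails. Under r = T, s = T, u = F, the left side is false but the right side is true.

(⟹) Assume the antecedent. If s is true, the antecedent forces (r = F, s = T, u = T) or (r = T, s = T, u = T), and ¬r → (s → u) holds there. If s is false, ¬r → (s → u) reduces to true regardless of the other variables. Either way ¬r → (s → u) holds.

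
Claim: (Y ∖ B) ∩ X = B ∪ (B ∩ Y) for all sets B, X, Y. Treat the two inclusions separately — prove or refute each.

(⊆) This inclusion fails. Take B = ∅, X = {1}, Y = {1}; then 1 ∈ (Y ∖ B) ∩ X but 1 ∉ B ∪ (B ∩ Y).

(⊇) This inclusion fails. Take B = {1}, X = ∅, Y = ∅; then 1 ∈ B ∪ (B ∩ Y) but 1 ∉ (Y ∖ B) ∩ X.

(⊆) fails and (⊇) fails.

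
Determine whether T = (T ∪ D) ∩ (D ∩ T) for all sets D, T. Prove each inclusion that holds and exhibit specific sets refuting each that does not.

(⊆) fails; (⊇) holds.

(⊆) This inclusion fails. Take D = ∅, T = {1}; then 1 ∈ T but 1 ∉ (T ∪ D) ∩ (D ∩ T).

(⊇) Let x ∈ (T ∪ D) ∩ (D ∩ T). Then x ∈ D ∩ T, from which x ∈ T.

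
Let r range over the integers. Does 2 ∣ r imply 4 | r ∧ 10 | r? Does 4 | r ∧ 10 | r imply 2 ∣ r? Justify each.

(⇒) This fails: take r = 2. Certainly 2 ∣ 2, but 4 ∤ 2.

(⇐) Suppose 4 ∣ r and 10 ∣ r. Any common multiple of 4 and 10 is a multiple of their lcm; here lcm(4, 10) = 4·10/gcd(4, 10) = 40/2 = 20, so 20 ∣ r. Since 2 ∣ 20, it follows that 2 ∣ r.

Not equivalent: only (⇐) holds.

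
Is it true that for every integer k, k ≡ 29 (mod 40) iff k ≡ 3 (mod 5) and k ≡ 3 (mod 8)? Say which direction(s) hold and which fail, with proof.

(⇒) fails and (⇐) fails.

Forward direction. This fails: k = 29 gives 29 ≡ 29 (mod 40) but 29 ≡ 4 (mod 5), so the conjunction on the right does not hold.

Converse. This fails: k = 3 satisfies both congruences on the right (3 ≡ 3 mod 5 and 3 ≡ 3 mod 8) yet 3 ≡ 3 (mod 40), not 29.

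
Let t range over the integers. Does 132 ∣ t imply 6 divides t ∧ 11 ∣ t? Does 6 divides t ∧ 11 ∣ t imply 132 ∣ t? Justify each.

The forward direction holds; the converse fails.

(⟹) If 132 ∣ t, write t = 132q. Since 132 = 22·6, t = 6·(22q), so 6 ∣ t; and since 132 = 12·11, t = 11·(12q), so 11 ∣ t.

(⟸) This fails: take t = 66. Both 6 ∣ 66 and 11 ∣ 66, yet 66 is not a multiple of 132 (since 66 = 0·132 + 66), so 132 ∤ 66.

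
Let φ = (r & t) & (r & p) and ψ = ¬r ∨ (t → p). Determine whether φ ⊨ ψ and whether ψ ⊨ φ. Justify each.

Converse. This fails. Under t = F, p = F, r = F, the left side is false but the right side is true.

Forward direction. Assume the antecedent. If t is true, the antecedent forces (t = T, p = T, r = T), and ¬r ∨ (t → p) holds there. If t is false, the antecedent cannot hold. Either way ¬r ∨ (t → p) holds.

(⇒) holds; (⇐) fails.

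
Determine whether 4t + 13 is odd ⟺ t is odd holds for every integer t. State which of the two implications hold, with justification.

[⇐] Suppose t is odd. Since 4 is even, 4t is even for every t, so 4t + 13 has the same parity as 13, which is odd. Hence 4t + 13 is odd.

[⇒] This fails: take t = 4. Then 4t + 13 = 29, which is odd, yet t = 4 is even, not odd.

The forward direction fails; the converse holds.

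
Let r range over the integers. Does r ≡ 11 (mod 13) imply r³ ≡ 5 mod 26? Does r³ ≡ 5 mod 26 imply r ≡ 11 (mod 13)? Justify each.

[⇒] This fails: take r = 24. Then 24 ≡ 11 (mod 13), but 24³ = 13824 ≡ 18 (mod 26), not 5.

[⇐] This fails: take r = 7. Then 7³ = 343 ≡ 5 (mod 26), yet 7 ≡ 7 (mod 13), not 11.

Both directions fail.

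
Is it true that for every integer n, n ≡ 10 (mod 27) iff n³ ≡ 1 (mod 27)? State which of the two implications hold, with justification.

(→) Suppose n ≡ 10 (mod 27). Write n = 27j + 10. Then (27j + 10)³ = 19683j³ + 21870j² + 8100j + 1000 = 27(729j³ + 810j² + 300j + 37) + 1, so n³ ≡ 1 (mod 27).

(←) This fails: take n = 1. Then 1³ = 1 ≡ 1 (mod 27), yet 1 ≡ 1 (mod 27), not 10.

The forward direction holds; the converse fails.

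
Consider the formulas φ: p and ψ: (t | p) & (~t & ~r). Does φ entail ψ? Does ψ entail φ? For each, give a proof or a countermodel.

(⇒) fails; (⇐) holds.

(⟸) Assume the antecedent. If t is true, the antecedent cannot hold. If t is false, the antecedent forces (t = F, r = F, p = T), and p holds there. Either way p holds.

(⟹) This fails. Under t = T, r = F, p = T, the left side is true but the right side is false.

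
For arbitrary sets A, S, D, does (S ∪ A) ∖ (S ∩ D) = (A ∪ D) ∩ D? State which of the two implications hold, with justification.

(⊆) fails and (⊇) fails.

(⟹) This inclusion fails. Take A = {1}, S = ∅, D = ∅; then 1 ∈ (S ∪ A) ∖ (S ∩ D) but 1 ∉ (A ∪ D) ∩ D.

(⟸) This inclusion fails. Take A = ∅, S = ∅, D = {1}; then 1 ∈ (A ∪ D) ∩ D but 1 ∉ (S ∪ A) ∖ (S ∩ D).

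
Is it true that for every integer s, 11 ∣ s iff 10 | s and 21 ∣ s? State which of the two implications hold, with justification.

Both directions fail.

(→) This fails: take s = 11. Certainly 11 ∣ 11, but 10 ∤ 11.

(←) This fails: take s = 210. Both 10 ∣ 210 and 21 ∣ 210, yet 210 is not a multiple of 11 (since 210 = 19·11 + 1), so 11 ∤ 210.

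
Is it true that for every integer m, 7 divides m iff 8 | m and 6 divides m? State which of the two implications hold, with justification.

Both directions fail.

(→) This fails: take m = 7. Certainly 7 ∣ 7, but 8 ∤ 7.

(←) This fails: take m = 24. Both 8 ∣ 24 and 6 ∣ 24, yet 24 is not a multiple of 7 (since 24 = 3·7 + 3), so 7 ∤ 24.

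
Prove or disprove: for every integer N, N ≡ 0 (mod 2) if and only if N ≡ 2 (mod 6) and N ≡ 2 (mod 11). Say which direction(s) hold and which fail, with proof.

Not equivalent: only (⇐) holds.

(→) This fails: N = 0 gives 0 ≡ 0 (mod 2) but 0 ≡ 0 (mod 6), so the conjunction on the right does not hold.

(←) Conversely, if N ≡ 2 (mod 6) and N ≡ 2 (mod 11), then by the Chinese remainder theorem N ≡ 2 (mod 66). Since 2 ≡ 0 (mod 2) and 2 ∣ 66, we get N ≡ 0 (mod 2).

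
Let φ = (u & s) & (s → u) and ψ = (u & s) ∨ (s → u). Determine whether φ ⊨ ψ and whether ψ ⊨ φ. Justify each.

(⟹) Assume the antecedent. If s is true, the antecedent forces (s = T, u = T), and (u & s) ∨ (s → u) holds there. If s is false, the antecedent cannot hold. Either way (u & s) ∨ (s → u) holds.

(⟸) This fails. Under s = F, u = F, the left side is false but the right side is true.

Only the forward implication holds.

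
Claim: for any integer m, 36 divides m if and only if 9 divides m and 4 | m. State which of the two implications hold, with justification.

Both directions hold.

(⟹) If 36 ∣ m, write m = 36q. Since 36 = 4·9, m = 9·(4q), so 9 ∣ m; and since 36 = 9·4, m = 4·(9q), so 4 ∣ m.

(⟸) Suppose 9 ∣ m and 4 ∣ m. Any common multiple of 9 and 4 is a multiple of their lcm; here gcd(9, 4) = 1, so lcm(9, 4) = 9·4 = 36, so 36 ∣ m.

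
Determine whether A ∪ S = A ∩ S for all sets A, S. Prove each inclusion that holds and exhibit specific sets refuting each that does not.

(⊆) This inclusion fails. Take A = {1}, S = ∅; then 1 ∈ A ∪ S but 1 ∉ A ∩ S.

(⊇) Let x ∈ A ∩ S. Then x ∈ A ∩ S, from which x ∈ A ∪ S.

(⊆) fails; (⊇) holds.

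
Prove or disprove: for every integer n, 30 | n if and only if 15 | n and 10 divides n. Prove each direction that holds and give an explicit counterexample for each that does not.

Both implications hold.

(⇐) Suppose 15 ∣ n and 10 ∣ n. Any common multiple of 15 and 10 is a multiple of their lcm; here lcm(15, 10) = 15·10/gcd(15, 10) = 150/5 = 30, so 30 ∣ n.

(⇒) If 30 ∣ n, write n = 30q. Since 30 = 2·15, n = 15·(2q), so 15 ∣ n; and since 30 = 3·10, n = 10·(3q), so 10 ∣ n.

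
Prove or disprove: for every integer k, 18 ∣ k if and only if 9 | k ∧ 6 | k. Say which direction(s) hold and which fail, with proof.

Forward direction. If 18 ∣ k, write k = 18q. Since 18 = 2·9, k = 9·(2q), so 9 ∣ k; and since 18 = 3·6, k = 6·(3q), so 6 ∣ k.

Converse. Suppose 9 ∣ k and 6 ∣ k. Any common multiple of 9 and 6 is a multiple of their lcm; here lcm(9, 6) = 9·6/gcd(9, 6) = 54/3 = 18, so 18 ∣ k.

Both directions hold; the statement is true.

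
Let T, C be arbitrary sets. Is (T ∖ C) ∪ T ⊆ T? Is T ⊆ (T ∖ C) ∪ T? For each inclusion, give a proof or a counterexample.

(⟹) Let x ∈ (T ∖ C) ∪ T. Then either x ∈ T and x ∉ C; or x ∈ T ∩ C. In each case x ∈ T, so (T ∖ C) ∪ T ⊆ T.

(⟸) Let x ∈ T. Then either x ∈ T and x ∉ C; or x ∈ T ∩ C. In each case x ∈ (T ∖ C) ∪ T, so T ⊆ (T ∖ C) ∪ T.

Both inclusions hold; the sets are equal.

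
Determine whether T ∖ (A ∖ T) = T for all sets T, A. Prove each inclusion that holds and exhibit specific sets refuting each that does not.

Both inclusions hold.

Forward inclusion. Let x ∈ T ∖ (A ∖ T). Then either x ∈ T and x ∉ A; or x ∈ T ∩ A. In each case x ∈ T, so T ∖ (A ∖ T) ⊆ T.

Reverse inclusion. Let x ∈ T. Then either x ∈ T and x ∉ A; or x ∈ T ∩ A. In each case x ∈ T ∖ (A ∖ T), so T ⊆ T ∖ (A ∖ T).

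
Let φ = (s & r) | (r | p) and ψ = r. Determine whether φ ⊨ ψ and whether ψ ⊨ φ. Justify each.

[⇒] This fails. Under s = F, r = F, p = T, the left side is true but the right side is false.

[⇐] Assume the antecedent. If s is true, the antecedent forces (s = T, r = T, p = F) or (s = T, r = T, p = T), and (s & r) | (r | p) holds there. If s is false, the antecedent forces (s = F, r = T, p = F) or (s = F, r = T, p = T), and (s & r) | (r | p) holds there. Either way (s & r) | (r | p) holds.

Only the converse holds.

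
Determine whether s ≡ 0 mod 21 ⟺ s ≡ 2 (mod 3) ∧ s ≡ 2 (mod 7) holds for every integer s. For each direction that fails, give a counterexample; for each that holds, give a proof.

(⇒) This fails: s = 0 gives 0 ≡ 0 (mod 21) but 0 ≡ 0 (mod 3), so the conjunction on the right does not hold.

(⇐) This fails: s = 2 satisfies both congruences on the right (2 ≡ 2 mod 3 and 2 ≡ 2 mod 7) yet 2 ≡ 2 (mod 21), not 0.

Neither implication holds.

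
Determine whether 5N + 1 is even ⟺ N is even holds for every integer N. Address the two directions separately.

Neither implication holds.

Forward direction. This fails: N = 5 gives 5N + 1 = 26, which is even, but 5 is odd, not even.

Converse. This also fails: N = 6 is even, but 5N + 1 = 31 is odd, not even.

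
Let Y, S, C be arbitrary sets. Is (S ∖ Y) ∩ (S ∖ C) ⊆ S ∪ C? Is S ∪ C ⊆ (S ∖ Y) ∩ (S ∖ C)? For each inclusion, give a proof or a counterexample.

Forward inclusion. Let x ∈ (S ∖ Y) ∩ (S ∖ C). Then x ∈ S and x ∉ Y, C, from which x ∈ S ∪ C.

Reverse inclusion. This inclusion fails. Take Y = {1}, S = {1}, C = ∅; then 1 ∈ S ∪ C but 1 ∉ (S ∖ Y) ∩ (S ∖ C).

(⊆) holds; (⊇) fails.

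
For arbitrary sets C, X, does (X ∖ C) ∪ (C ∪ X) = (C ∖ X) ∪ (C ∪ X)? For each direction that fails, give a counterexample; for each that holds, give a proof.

The two sets are equal.

(⊆) Let x ∈ (X ∖ C) ∪ (C ∪ X). Then either x ∈ C and x ∉ X; or x ∈ X and x ∉ C; or x ∈ C ∩ X. In each case x ∈ (C ∖ X) ∪ (C ∪ X), so (X ∖ C) ∪ (C ∪ X) ⊆ (C ∖ X) ∪ (C ∪ X).

(⊇) Let x ∈ (C ∖ X) ∪ (C ∪ X). Then either x ∈ C and x ∉ X; or x ∈ X and x ∉ C; or x ∈ C ∩ X. In each case x ∈ (X ∖ C) ∪ (C ∪ X), so (C ∖ X) ∪ (C ∪ X) ⊆ (X ∖ C) ∪ (C ∪ X).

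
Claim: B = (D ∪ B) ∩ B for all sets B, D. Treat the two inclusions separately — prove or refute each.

(⊆) Let x ∈ B. Then either x ∈ B and x ∉ D; or x ∈ B ∩ D. In each case x ∈ (D ∪ B) ∩ B, so B ⊆ (D ∪ B) ∩ B.

(⊇) Let x ∈ (D ∪ B) ∩ B. Then either x ∈ B and x ∉ D; or x ∈ B ∩ D. In each case x ∈ B, so (D ∪ B) ∩ B ⊆ B.

Both inclusions hold; the sets are equal.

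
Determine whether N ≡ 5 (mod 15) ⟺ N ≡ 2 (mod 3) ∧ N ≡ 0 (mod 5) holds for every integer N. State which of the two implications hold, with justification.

Equivalent; both directions hold.

(⟹) Suppose N ≡ 5 (mod 15); write N = 15j + 5. Since 3 ∣ 15, reducing mod 3 gives N ≡ 5 ≡ 2 (mod 3); since 5 ∣ 15, reducing mod 5 gives N ≡ 5 ≡ 0 (mod 5).

(⟸) Conversely, if N ≡ 2 (mod 3) and N ≡ 0 (mod 5), then by the Chinese remainder theorem N ≡ 5 (mod 15). This is exactly N ≡ 5 (mod 15).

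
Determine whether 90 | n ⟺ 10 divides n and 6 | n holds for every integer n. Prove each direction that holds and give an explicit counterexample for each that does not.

Only the forward implication holds.

(⇒) If 90 ∣ n, write n = 90q. Since 90 = 9·10, n = 10·(9q), so 10 ∣ n; and since 90 = 15·6, n = 6·(15q), so 6 ∣ n.

(⇐) This fails: take n = 30. Both 10 ∣ 30 and 6 ∣ 30, yet 30 is not a multiple of 90 (since 30 = 0·90 + 30), so 90 ∤ 30.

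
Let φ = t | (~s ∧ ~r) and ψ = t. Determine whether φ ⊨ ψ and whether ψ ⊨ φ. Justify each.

Converse. Assume the antecedent. If t is true, t | (~s ∧ ~r) reduces to true regardless of the other variables. If t is false, the antecedent cannot hold. Either way t | (~s ∧ ~r) holds.

Forward direction. This fails. Under t = F, s = F, r = F, the left side is true but the right side is false.

(⇒) fails; (⇐) holds.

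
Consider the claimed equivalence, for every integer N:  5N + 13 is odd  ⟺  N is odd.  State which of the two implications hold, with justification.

Forward direction. This fails: N = 2 gives 5N + 13 = 23, which is odd, but 2 is even, not odd.

Converse. This also fails: N = 7 is odd, but 5N + 13 = 48 is even, not odd.

Neither implication holds.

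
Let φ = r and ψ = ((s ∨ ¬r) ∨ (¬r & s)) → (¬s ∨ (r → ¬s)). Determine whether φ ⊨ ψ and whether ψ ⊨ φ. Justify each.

(→) This fails. Under s = T, r = T, the left side is true but the right side is false.

(←) This fails. Under s = F, r = F, the left side is false but the right side is true.

(⇒) fails and (⇐) fails.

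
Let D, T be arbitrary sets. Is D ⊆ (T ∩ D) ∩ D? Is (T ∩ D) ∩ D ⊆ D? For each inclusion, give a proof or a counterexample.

Forward inclusion. This inclusion fails. Take D = {1}, T = ∅; then 1 ∈ D but 1 ∉ (T ∩ D) ∩ D.

Reverse inclusion. Let x ∈ (T ∩ D) ∩ D. Then x ∈ D ∩ T, from which x ∈ D.

Only the reverse inclusion holds.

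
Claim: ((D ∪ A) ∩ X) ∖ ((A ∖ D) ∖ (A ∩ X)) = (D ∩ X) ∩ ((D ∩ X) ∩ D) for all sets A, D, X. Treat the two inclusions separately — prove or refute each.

(⊆) This inclusion fails. Take A = {1}, D = ∅, X = {1}; then 1 ∈ ((D ∪ A) ∩ X) ∖ ((A ∖ D) ∖ (A ∩ X)) but 1 ∉ (D ∩ X) ∩ ((D ∩ X) ∩ D).

(⊇) Let x ∈ (D ∩ X) ∩ ((D ∩ X) ∩ D). Then either x ∈ D ∩ X and x ∉ A; or x ∈ A ∩ D ∩ X. In each case x ∈ ((D ∪ A) ∩ X) ∖ ((A ∖ D) ∖ (A ∩ X)), so (D ∩ X) ∩ ((D ∩ X) ∩ D) ⊆ ((D ∪ A) ∩ X) ∖ ((A ∖ D) ∖ (A ∩ X)).

(⊆) fails; (⊇) holds.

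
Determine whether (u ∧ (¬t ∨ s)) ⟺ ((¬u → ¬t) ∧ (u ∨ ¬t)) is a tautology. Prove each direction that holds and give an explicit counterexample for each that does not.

(⟸) This fails. Under t = F, u = F, s = F, the left side is false but the right side is true.

(⟹) Assume the antecedent. If t is true, the antecedent forces (t = T, u = T, s = T), and (¬u → ¬t) ∧ (u ∨ ¬t) holds there. If t is false, (¬u → ¬t) ∧ (u ∨ ¬t) reduces to true regardless of the other variables. Either way (¬u → ¬t) ∧ (u ∨ ¬t) holds.

Only the forward implication holds.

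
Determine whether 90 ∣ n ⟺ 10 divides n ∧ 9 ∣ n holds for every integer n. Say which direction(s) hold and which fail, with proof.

Both directions hold; the statement is true.

(←) Suppose 10 ∣ n and 9 ∣ n. Any common multiple of 10 and 9 is a multiple of their lcm; here gcd(10, 9) = 1, so lcm(10, 9) = 10·9 = 90, so 90 ∣ n.

(→) If 90 ∣ n, write n = 90q. Since 90 = 9·10, n = 10·(9q), so 10 ∣ n; and since 90 = 10·9, n = 9·(10q), so 9 ∣ n.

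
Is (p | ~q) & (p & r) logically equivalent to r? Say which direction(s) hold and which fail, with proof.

(←) This fails. Under r = T, q = F, p = F, the left side is false but the right side is true.

(→) Assume the antecedent. If r is true, r reduces to true regardless of the other variables. If r is false, the antecedent cannot hold. Either way r holds.

(⇒) holds; (⇐) fails.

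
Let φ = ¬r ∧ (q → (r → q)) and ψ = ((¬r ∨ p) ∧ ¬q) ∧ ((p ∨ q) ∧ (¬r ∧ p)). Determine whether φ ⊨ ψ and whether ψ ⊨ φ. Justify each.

Only the converse holds.

[⇐] Assume the antecedent. If q is true, the antecedent cannot hold. If q is false, the antecedent forces (q = F, r = F, p = T), and ¬r ∧ (q → (r → q)) holds there. Either way ¬r ∧ (q → (r → q)) holds.

[⇒] This fails. Under q = F, r = F, p = F, the left side is true but the right side is false.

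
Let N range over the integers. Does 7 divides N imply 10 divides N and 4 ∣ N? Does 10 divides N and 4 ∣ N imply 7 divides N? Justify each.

Neither implication holds.

(⇒) This fails: take N = 7. Certainly 7 ∣ 7, but 10 ∤ 7.

(⇐) This fails: take N = 20. Both 10 ∣ 20 and 4 ∣ 20, yet 20 is not a multiple of 7 (since 20 = 2·7 + 6), so 7 ∤ 20.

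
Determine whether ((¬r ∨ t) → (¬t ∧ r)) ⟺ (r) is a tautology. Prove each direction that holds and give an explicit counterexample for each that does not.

[⇐] This fails. Under t = T, r = T, the left side is false but the right side is true.

[⇒] Assume the antecedent. If t is true, the antecedent cannot hold. If t is false, the antecedent forces (t = F, r = T), and r holds there. Either way r holds.

(⇒) holds; (⇐) fails.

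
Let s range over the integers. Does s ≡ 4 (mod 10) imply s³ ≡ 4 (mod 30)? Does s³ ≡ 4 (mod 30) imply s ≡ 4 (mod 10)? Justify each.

Only the converse holds.

[⇒] This fails: take s = 14. Then 14 ≡ 4 (mod 10), but 14³ = 2744 ≡ 14 (mod 30), not 4.

[⇐] Conversely, the residues r modulo 30 with r³ ≡ 4 (mod 30) are exactly {4}, and each is ≡ 4 (mod 10).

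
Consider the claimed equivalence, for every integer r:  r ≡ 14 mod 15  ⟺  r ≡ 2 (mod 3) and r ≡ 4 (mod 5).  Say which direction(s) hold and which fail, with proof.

(⇒) Suppose r ≡ 14 (mod 15); write r = 15j + 14. Since 3 ∣ 15, reducing mod 3 gives r ≡ 14 ≡ 2 (mod 3); since 5 ∣ 15, reducing mod 5 gives r ≡ 14 ≡ 4 (mod 5).

(⇐) Conversely, if r ≡ 2 (mod 3) and r ≡ 4 (mod 5), then by the Chinese remainder theorem r ≡ 14 (mod 15). This is exactly r ≡ 14 (mod 15).

The biconditional holds.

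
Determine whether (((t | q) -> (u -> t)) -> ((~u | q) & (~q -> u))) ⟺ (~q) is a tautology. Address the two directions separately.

Both directions fail.

(⇒) This fails. Under u = F, q = T, t = F, the left side is true but the right side is false.

(⇐) This fails. Under u = F, q = F, t = F, the left side is false but the right side is true.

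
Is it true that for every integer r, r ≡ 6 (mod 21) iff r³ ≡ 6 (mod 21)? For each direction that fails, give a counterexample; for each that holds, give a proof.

(→) Suppose r ≡ 6 (mod 21). Write r = 21j + 6. Then (21j + 6)³ = 9261j³ + 7938j² + 2268j + 216 = 21(441j³ + 378j² + 108j + 10) + 6, so r³ ≡ 6 (mod 21).

(←) This fails: take r = 3. Then 3³ = 27 ≡ 6 (mod 21), yet 3 ≡ 3 (mod 21), not 6.

The forward direction holds; the converse fails.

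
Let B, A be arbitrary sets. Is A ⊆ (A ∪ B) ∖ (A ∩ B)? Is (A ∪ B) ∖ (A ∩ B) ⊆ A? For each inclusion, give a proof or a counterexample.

(⊆) This inclusion fails. Take B = {1}, A = {1}; then 1 ∈ A but 1 ∉ (A ∪ B) ∖ (A ∩ B).

(⊇) This inclusion fails. Take B = {1}, A = ∅; then 1 ∈ (A ∪ B) ∖ (A ∩ B) but 1 ∉ A.

Both inclusions fail.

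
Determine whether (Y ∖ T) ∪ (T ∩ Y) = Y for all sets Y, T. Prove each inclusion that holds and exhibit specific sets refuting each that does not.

Both inclusions hold.

(⊆) Let x ∈ (Y ∖ T) ∪ (T ∩ Y). Then either x ∈ Y and x ∉ T; or x ∈ Y ∩ T. In each case x ∈ Y, so (Y ∖ T) ∪ (T ∩ Y) ⊆ Y.

(⊇) Let x ∈ Y. Then either x ∈ Y and x ∉ T; or x ∈ Y ∩ T. In each case x ∈ (Y ∖ T) ∪ (T ∩ Y), so Y ⊆ (Y ∖ T) ∪ (T ∩ Y).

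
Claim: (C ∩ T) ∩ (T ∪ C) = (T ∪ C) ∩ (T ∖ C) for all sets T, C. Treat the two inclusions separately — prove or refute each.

(⟹) This inclusion fails. Take T = {1}, C = {1}; then 1 ∈ (C ∩ T) ∩ (T ∪ C) but 1 ∉ (T ∪ C) ∩ (T ∖ C).

(⟸) This inclusion fails. Take T = {1}, C = ∅; then 1 ∈ (T ∪ C) ∩ (T ∖ C) but 1 ∉ (C ∩ T) ∩ (T ∪ C).

Neither inclusion holds.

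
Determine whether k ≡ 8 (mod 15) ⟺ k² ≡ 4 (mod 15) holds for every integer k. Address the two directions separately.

Only the forward direction holds.

Converse. This fails: take k = 2. Then 2² = 4 ≡ 4 (mod 15), yet 2 ≡ 2 (mod 15), not 8.

Forward direction. Suppose k ≡ 8 (mod 15). Write k = 15j + 8. Then (15j + 8)² = 225j² + 240j + 64 = 15(15j² + 16j + 4) + 4, so k² ≡ 4 (mod 15).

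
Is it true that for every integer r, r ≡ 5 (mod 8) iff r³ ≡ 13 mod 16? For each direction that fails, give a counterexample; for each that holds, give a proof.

Not equivalent: only (⇐) holds.

[⇒] This fails: take r = 13. Then 13 ≡ 5 (mod 8), but 13³ = 2197 ≡ 5 (mod 16), not 13.

[⇐] Conversely, the residues r modulo 16 with r³ ≡ 13 (mod 16) are exactly {5}, and each is ≡ 5 (mod 8).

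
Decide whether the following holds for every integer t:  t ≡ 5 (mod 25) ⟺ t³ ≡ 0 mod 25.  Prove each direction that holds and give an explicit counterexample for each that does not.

(⟹) Suppose t ≡ 5 (mod 25). Write t = 25j + 5. Then (25j + 5)³ = 15625j³ + 9375j² + 1875j + 125 = 25(625j³ + 375j² + 75j + 5) + 0, so t³ ≡ 0 (mod 25).

(⟸) This fails: take t = 0. Then 0³ = 0 ≡ 0 (mod 25), yet 0 ≡ 0 (mod 25), not 5.

Only the forward implication holds.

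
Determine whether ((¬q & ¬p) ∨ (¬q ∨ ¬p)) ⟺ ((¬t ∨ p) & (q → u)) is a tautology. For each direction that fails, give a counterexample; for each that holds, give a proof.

[⇒] This fails. Under p = F, u = F, t = T, q = F, the left side is true but the right side is false.

[⇐] This fails. Under p = T, u = T, t = F, q = T, the left side is false but the right side is true.

Both directions fail.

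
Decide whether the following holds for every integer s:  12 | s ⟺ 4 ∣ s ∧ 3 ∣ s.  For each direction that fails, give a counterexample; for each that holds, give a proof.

Equivalent; both directions hold.

(⟸) Suppose 4 ∣ s and 3 ∣ s. Any common multiple of 4 and 3 is a multiple of their lcm; here gcd(4, 3) = 1, so lcm(4, 3) = 4·3 = 12, so 12 ∣ s.

(⟹) If 12 ∣ s, write s = 12q. Since 12 = 3·4, s = 4·(3q), so 4 ∣ s; and since 12 = 4·3, s = 3·(4q), so 3 ∣ s.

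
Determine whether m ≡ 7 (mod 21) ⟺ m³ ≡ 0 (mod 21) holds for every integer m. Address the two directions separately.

(→) This fails: take m = 7. Then 7 ≡ 7 (mod 21), but 7³ = 343 ≡ 7 (mod 21), not 0.

(←) This fails: take m = 0. Then 0³ = 0 ≡ 0 (mod 21), yet 0 ≡ 0 (mod 21), not 7.

Neither implication holds.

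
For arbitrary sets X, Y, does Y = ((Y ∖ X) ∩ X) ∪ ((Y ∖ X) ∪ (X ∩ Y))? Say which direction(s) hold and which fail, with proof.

Both inclusions hold; the sets are equal.

Forward inclusion. Let x ∈ Y. Then either x ∈ Y and x ∉ X; or x ∈ X ∩ Y. In each case x ∈ ((Y ∖ X) ∩ X) ∪ ((Y ∖ X) ∪ (X ∩ Y)), so Y ⊆ ((Y ∖ X) ∩ X) ∪ ((Y ∖ X) ∪ (X ∩ Y)).

Reverse inclusion. Let x ∈ ((Y ∖ X) ∩ X) ∪ ((Y ∖ X) ∪ (X ∩ Y)). Then either x ∈ Y and x ∉ X; or x ∈ X ∩ Y. In each case x ∈ Y, so ((Y ∖ X) ∩ X) ∪ ((Y ∖ X) ∪ (X ∩ Y)) ⊆ Y.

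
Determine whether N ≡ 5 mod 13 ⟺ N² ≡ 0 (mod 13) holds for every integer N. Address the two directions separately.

[⇒] This fails: take N = 5. Then 5 ≡ 5 (mod 13), but 5² = 25 ≡ 12 (mod 13), not 0.

[⇐] This fails: take N = 0. Then 0² = 0 ≡ 0 (mod 13), yet 0 ≡ 0 (mod 13), not 5.

Neither implication holds.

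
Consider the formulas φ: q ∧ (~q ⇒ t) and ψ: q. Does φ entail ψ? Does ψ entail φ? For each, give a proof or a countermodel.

Forward direction. Assume the antecedent. If t is true, the antecedent forces (t = T, q = T), and q holds there. If t is false, the antecedent forces (t = F, q = T), and q holds there. Either way q holds.

Converse. Assume the antecedent. If t is true, the antecedent forces (t = T, q = T), and q ∧ (~q ⇒ t) holds there. If t is false, the antecedent forces (t = F, q = T), and q ∧ (~q ⇒ t) holds there. Either way q ∧ (~q ⇒ t) holds.

The biconditional holds.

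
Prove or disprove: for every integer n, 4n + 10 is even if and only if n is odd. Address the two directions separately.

Only the reverse direction holds.

(⟹) This fails: take n = 2. Then 4n + 10 = 18, which is even, yet n = 2 is even, not odd.

(⟸) Suppose n is odd. Since 4 is even, 4n is even for every n, so 4n + 10 has the same parity as 10, which is even. Hence 4n + 10 is even.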